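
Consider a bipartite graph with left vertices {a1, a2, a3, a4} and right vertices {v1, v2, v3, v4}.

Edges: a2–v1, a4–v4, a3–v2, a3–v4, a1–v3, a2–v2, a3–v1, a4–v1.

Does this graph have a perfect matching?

Yes

One maximum matching: a1-v3, a2-v2, a3-v4, a4-v1.
All 4 left vertices are covered.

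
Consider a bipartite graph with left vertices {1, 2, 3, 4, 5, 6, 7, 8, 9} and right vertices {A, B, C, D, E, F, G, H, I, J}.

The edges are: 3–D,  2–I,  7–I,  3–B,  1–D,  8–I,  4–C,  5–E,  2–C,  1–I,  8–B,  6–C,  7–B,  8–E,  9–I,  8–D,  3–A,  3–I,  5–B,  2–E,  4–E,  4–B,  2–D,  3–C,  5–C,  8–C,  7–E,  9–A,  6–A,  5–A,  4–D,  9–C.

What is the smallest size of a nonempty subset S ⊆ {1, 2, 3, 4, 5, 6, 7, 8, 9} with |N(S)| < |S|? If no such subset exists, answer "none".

Take S = {1, 2, 3, 4, 5, 6, 7}. Its neighbourhood is {A, B, C, D, E, I}, so |N(S)| = 6 < |S| = 7.
Every subset of size less than 7 has at least as many neighbours as members, so 7 is the minimum.

7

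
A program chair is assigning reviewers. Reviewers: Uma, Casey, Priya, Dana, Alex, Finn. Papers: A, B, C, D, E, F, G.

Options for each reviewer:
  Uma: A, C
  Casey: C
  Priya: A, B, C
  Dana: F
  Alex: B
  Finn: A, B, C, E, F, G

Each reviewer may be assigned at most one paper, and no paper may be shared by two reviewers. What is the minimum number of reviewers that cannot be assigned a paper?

1

A valid assignment of size 5: Uma→A, Casey→C, Priya→B, Dana→F, Finn→G.
The set {Uma, Casey, Priya, Alex} has only 3 neighbours ({A, B, C}), so by Hall's theorem at most 5 of the 6 reviewers can be matched.
That matches 5 of the 6, leaving 1 unmatched; no matching can do better.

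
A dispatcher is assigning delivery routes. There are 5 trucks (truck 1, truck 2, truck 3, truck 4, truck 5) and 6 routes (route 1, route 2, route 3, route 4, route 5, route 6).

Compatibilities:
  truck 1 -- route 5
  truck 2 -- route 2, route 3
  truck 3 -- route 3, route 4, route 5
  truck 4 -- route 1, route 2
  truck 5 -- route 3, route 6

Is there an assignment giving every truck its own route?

Yes

One maximum matching: truck 1–route 5, truck 2–route 3, truck 3–route 4, truck 4–route 2, truck 5–route 6.
Every truck is matched, so this matching saturates all of them.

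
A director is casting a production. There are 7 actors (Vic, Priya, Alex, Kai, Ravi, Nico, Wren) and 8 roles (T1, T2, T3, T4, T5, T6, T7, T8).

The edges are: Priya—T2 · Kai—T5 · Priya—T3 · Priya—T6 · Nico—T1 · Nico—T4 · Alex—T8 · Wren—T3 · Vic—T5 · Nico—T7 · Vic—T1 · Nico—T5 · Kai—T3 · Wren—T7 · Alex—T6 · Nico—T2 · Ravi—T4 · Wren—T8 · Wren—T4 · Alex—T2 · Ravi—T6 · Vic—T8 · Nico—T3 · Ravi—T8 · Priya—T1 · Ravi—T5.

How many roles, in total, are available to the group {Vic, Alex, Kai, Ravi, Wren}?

The union of neighbours of {Vic, Alex, Kai, Ravi, Wren} is {T1, T2, T3, T4, T5, T6, T7, T8}, which has 8 elements.
Since |N(S)| = 8 ≥ |S| = 5, Hall's condition holds for this subset.

8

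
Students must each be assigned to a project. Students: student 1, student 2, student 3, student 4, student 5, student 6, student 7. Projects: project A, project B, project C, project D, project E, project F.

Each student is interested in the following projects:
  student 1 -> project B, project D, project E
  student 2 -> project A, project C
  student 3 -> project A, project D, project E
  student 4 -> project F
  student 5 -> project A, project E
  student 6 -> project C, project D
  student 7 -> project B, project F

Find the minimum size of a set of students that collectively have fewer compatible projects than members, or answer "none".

Take S = {student 1, student 2, student 3, student 4, student 5, student 6, student 7}. Its neighbourhood is {project A, project B, project C, project D, project E, project F}, so |N(S)| = 6 < |S| = 7.
Every subset of size less than 7 has at least as many neighbours as members, so 7 is the minimum.

7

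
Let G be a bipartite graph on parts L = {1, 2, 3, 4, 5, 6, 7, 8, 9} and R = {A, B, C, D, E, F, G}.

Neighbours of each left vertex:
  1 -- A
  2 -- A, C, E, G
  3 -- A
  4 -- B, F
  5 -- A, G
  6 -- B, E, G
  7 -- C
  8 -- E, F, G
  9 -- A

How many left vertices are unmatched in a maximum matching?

3

One maximum matching: 1-A, 2-E, 4-F, 5-G, 6-B, 7-C.
The set {1, 2, 3, 4, 5, 6, 7, 8, 9} has only 6 neighbours ({A, B, C, E, F, G}), so by Hall's theorem at most 6 of the 9 left vertices can be matched.
That matches 6 of the 9, leaving 3 unmatched; no matching can do better.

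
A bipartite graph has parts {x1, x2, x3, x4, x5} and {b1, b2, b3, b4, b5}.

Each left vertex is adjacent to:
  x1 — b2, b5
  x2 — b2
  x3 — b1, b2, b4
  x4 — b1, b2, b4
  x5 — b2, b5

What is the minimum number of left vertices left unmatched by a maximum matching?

A valid assignment of size 4: x1-b5, x2-b2, x3-b1, x4-b4.
The set {x1, x2, x5} has only 2 neighbours ({b2, b5}), so by Hall's theorem at most 4 of the 5 left vertices can be matched.
That matches 4 of the 5, leaving 1 unmatched; no matching can do better.

1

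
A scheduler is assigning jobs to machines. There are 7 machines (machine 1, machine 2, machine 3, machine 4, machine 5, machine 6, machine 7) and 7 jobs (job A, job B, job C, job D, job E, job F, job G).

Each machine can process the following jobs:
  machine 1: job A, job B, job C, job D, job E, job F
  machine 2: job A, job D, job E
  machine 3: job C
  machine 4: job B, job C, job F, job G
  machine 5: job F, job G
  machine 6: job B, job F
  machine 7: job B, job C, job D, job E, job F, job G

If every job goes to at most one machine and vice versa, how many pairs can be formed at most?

7

One maximum matching: machine 1-job A, machine 2-job E, machine 3-job C, machine 4-job B, machine 5-job G, machine 6-job F, machine 7-job D.
This saturates every machine, so 7 is the maximum.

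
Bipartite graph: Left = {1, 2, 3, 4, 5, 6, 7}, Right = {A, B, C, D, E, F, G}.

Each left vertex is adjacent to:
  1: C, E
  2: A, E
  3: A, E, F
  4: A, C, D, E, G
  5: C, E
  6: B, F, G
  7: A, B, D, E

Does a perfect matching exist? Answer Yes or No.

One maximum matching: 1→C, 2→A, 3→F, 4→D, 5→E, 6→G, 7→B.
All 7 left vertices are covered.

Yes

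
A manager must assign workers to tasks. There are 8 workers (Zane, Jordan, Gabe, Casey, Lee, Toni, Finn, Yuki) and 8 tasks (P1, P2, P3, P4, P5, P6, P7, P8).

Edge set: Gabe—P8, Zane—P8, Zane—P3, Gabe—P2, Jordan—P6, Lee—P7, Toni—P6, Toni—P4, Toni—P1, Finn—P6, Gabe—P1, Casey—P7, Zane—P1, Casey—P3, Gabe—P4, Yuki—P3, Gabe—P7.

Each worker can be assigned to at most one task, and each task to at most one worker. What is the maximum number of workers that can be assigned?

6

For example, pair Zane→P8, Jordan→P6, Gabe→P2, Casey→P3, Lee→P7, Toni→P1.
The set {Jordan, Casey, Lee, Finn, Yuki} has only 3 neighbours ({P3, P6, P7}), so by Hall's theorem at most 6 of the 8 workers can be matched.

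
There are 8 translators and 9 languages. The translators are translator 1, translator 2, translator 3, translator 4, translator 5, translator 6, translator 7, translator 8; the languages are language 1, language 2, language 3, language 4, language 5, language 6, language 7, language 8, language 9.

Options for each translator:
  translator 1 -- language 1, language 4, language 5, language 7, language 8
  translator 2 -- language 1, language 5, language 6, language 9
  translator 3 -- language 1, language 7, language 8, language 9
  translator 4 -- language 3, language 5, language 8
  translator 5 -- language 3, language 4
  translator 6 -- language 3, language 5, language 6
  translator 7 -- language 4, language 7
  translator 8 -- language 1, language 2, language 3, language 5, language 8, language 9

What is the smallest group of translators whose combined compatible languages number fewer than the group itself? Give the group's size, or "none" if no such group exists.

A matching saturating every translator exists, for instance translator 1→language 8, translator 2→language 6, translator 3→language 9, translator 4→language 5, translator 5→language 4, translator 6→language 3, translator 7→language 7, translator 8→language 2.
By Hall's marriage theorem, this means |N(S)| ≥ |S| for every subset S, so no violating subset exists.

none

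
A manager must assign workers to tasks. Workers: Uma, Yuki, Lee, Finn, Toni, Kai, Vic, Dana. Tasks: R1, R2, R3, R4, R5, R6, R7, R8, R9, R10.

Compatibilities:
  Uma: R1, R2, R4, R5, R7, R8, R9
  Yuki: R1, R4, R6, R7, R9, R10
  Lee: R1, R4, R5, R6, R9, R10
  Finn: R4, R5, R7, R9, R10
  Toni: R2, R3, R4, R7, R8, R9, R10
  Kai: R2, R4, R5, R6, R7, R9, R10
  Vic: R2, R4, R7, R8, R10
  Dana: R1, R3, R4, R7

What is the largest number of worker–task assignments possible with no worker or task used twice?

One maximum matching: Uma–R9, Yuki–R4, Lee–R1, Finn–R10, Toni–R3, Kai–R6, Vic–R2, Dana–R7.
This saturates every worker, so 8 is the maximum.

8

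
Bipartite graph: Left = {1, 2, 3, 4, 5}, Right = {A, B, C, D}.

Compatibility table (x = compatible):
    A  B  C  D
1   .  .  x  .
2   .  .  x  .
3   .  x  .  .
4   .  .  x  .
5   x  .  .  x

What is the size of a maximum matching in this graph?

3

A valid assignment of size 3: 1-C, 3-B, 5-D.
The set {1, 2, 4} has only 1 neighbour ({C}), so by Hall's theorem at most 3 of the 5 left vertices can be matched.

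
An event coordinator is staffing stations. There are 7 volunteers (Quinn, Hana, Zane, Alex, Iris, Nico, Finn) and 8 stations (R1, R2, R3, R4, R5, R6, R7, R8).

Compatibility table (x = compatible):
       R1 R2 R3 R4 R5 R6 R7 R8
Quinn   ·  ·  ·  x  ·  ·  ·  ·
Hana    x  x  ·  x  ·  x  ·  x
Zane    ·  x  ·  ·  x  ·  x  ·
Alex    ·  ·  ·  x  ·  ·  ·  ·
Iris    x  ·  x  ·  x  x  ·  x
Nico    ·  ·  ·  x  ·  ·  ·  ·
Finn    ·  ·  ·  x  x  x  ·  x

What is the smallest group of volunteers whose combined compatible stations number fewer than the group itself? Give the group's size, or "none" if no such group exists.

2

Take S = {Quinn, Alex}. Its neighbourhood is {R4}, so |N(S)| = 1 < |S| = 2.
No single vertex violates Hall's condition since each has at least one neighbour, so 2 is the minimum.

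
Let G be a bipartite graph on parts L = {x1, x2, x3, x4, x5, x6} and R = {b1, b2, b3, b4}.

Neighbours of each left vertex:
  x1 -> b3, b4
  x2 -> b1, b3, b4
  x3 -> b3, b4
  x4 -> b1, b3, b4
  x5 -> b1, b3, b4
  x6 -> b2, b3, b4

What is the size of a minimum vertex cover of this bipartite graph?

4

A maximum matching has 4 edges (e.g. x1–b4, x2–b1, x3–b3, x6–b2).
By König's theorem the minimum vertex cover has the same size. One such cover is {x6, b1, b3, b4}.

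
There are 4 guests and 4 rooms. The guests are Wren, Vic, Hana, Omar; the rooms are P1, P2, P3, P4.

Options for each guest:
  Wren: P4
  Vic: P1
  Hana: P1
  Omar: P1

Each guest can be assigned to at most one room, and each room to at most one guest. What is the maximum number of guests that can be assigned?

2

For example, pair Wren–P4, Vic–P1.
The set {Vic, Hana, Omar} has only 1 neighbour ({P1}), so by Hall's theorem at most 2 of the 4 guests can be matched.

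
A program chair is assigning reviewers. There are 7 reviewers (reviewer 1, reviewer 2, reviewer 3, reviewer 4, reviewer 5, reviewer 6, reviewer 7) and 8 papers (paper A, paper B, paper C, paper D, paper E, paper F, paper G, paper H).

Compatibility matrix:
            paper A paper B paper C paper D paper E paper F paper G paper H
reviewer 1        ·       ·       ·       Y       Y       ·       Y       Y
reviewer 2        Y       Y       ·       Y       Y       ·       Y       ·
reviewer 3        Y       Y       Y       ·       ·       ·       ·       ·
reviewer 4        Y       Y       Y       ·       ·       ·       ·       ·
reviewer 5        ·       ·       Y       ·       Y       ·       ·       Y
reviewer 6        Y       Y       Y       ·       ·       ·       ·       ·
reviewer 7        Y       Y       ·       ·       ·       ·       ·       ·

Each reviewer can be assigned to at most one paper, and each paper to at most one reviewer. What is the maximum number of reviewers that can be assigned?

One maximum matching: reviewer 1→paper D, reviewer 2→paper G, reviewer 3→paper A, reviewer 4→paper B, reviewer 5→paper E, reviewer 6→paper C.
The set {reviewer 3, reviewer 4, reviewer 6, reviewer 7} has only 3 neighbours ({paper A, paper B, paper C}), so by Hall's theorem at most 6 of the 7 reviewers can be matched.

6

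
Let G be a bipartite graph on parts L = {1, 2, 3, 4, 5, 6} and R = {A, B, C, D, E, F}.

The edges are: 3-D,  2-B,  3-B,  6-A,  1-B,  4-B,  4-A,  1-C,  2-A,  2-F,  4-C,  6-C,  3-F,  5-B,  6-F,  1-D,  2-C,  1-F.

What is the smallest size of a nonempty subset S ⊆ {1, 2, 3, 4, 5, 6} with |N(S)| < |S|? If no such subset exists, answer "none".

6

Take S = {1, 2, 3, 4, 5, 6}. Its neighbourhood is {A, B, C, D, F}, so |N(S)| = 5 < |S| = 6.
Every subset of size less than 6 has at least as many neighbours as members, so 6 is the minimum.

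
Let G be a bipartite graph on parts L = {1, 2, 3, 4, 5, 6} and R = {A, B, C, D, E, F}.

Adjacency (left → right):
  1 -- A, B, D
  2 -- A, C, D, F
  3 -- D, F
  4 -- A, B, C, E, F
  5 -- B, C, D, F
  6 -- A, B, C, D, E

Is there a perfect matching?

A valid assignment of size 6: 1→D, 2→C, 3→F, 4→E, 5→B, 6→A.
Every left vertex is matched, so this is a perfect matching.

Yes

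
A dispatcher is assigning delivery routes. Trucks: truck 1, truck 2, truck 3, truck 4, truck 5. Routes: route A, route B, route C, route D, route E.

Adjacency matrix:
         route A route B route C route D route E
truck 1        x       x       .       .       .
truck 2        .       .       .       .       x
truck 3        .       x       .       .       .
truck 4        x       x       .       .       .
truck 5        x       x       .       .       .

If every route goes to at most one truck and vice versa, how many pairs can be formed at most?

3

A valid assignment of size 3: truck 1→route A, truck 2→route E, truck 3→route B.
The set {truck 1, truck 3, truck 4, truck 5} has only 2 neighbours ({route A, route B}), so by Hall's theorem at most 3 of the 5 trucks can be matched.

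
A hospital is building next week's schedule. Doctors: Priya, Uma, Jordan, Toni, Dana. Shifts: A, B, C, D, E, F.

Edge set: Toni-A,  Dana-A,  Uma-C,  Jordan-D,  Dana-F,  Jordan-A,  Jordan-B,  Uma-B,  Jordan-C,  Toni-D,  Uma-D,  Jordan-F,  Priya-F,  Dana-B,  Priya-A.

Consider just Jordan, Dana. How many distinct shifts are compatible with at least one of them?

The union of neighbours of {Jordan, Dana} is {A, B, C, D, F}, which has 5 elements.
Since |N(S)| = 5 ≥ |S| = 2, Hall's condition holds for this subset.

5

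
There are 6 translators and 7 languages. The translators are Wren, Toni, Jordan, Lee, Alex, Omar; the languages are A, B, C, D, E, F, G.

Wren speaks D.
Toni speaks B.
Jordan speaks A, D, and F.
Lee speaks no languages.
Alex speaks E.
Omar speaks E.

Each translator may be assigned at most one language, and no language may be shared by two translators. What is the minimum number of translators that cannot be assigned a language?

One maximum matching: Wren→D, Toni→B, Jordan→F, Alex→E.
The set {Lee, Alex, Omar} has only 1 neighbour ({E}), so by Hall's theorem at most 4 of the 6 translators can be matched.
That matches 4 of the 6, leaving 2 unmatched; no matching can do better.

2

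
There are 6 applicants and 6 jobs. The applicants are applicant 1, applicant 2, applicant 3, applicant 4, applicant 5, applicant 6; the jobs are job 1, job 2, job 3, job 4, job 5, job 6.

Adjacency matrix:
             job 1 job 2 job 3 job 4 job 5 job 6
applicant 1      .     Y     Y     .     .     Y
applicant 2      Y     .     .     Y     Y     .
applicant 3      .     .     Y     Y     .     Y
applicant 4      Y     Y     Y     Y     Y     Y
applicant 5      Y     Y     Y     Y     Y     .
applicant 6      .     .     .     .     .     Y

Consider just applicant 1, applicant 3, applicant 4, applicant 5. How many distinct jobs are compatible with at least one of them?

6

The union of neighbours of {applicant 1, applicant 3, applicant 4, applicant 5} is {job 1, job 2, job 3, job 4, job 5, job 6}, which has 6 elements.
Since |N(S)| = 6 ≥ |S| = 4, Hall's condition holds for this subset.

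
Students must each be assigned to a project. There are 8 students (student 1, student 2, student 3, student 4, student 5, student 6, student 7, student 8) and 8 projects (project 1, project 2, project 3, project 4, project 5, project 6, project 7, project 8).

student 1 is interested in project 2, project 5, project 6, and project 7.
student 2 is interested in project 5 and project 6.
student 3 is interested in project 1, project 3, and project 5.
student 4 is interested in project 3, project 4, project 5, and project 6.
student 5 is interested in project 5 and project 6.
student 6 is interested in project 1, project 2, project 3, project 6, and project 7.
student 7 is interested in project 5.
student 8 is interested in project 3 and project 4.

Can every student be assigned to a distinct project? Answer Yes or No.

The set {student 2, student 5, student 7} has only 2 neighbours ({project 5, project 6}), so by Hall's theorem at most 7 of the 8 students can be matched.
Hence no matching covers every student.

No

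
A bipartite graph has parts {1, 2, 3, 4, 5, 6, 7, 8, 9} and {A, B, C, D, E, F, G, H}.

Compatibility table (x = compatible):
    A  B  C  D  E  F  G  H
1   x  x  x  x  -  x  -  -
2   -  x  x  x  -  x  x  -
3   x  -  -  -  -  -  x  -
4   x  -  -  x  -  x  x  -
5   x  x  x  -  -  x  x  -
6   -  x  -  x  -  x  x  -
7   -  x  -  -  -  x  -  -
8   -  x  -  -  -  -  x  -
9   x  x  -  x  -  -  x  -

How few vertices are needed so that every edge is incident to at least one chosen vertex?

A maximum matching has 6 edges (e.g. 1–A, 2–C, 3–G, 4–D, 5–F, 6–B).
By König's theorem the minimum vertex cover has the same size. One such cover is {A, B, C, D, F, G}.

6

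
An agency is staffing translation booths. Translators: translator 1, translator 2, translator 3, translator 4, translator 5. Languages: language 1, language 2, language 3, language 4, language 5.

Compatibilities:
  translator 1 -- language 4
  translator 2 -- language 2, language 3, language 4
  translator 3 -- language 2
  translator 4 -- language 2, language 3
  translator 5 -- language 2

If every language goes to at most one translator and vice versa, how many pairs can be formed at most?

A valid assignment of size 3: translator 1→language 4, translator 2→language 3, translator 3→language 2.
The set {translator 1, translator 2, translator 3, translator 4, translator 5} has only 3 neighbours ({language 2, language 3, language 4}), so by Hall's theorem at most 3 of the 5 translators can be matched.

3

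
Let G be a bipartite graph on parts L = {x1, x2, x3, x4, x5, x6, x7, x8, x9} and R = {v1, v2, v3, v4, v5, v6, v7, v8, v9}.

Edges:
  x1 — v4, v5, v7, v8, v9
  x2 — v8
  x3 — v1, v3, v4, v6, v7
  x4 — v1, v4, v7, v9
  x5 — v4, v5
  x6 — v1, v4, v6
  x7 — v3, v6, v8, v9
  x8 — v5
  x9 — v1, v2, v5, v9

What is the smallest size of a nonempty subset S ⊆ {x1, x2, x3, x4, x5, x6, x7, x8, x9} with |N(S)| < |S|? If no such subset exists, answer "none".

none

A matching saturating every left vertex exists, for instance x1→v9, x2→v8, x3→v3, x4→v7, x5→v4, x6→v1, x7→v6, x8→v5, x9→v2.
By Hall's marriage theorem, this means |N(S)| ≥ |S| for every subset S, so no violating subset exists.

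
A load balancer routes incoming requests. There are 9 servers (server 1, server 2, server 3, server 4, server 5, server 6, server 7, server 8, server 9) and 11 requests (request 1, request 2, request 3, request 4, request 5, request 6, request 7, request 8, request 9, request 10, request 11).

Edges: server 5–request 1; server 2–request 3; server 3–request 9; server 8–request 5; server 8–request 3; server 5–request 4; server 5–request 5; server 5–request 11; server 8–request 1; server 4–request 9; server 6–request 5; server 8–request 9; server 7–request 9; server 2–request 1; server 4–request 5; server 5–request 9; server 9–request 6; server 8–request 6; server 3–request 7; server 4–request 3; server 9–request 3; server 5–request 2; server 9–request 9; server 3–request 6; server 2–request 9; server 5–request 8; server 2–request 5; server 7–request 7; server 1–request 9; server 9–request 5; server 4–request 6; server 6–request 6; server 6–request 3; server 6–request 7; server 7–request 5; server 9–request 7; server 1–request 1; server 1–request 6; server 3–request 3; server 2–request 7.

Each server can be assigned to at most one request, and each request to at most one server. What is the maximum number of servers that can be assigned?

7

A valid assignment of size 7: server 1–request 1, server 2–request 7, server 3–request 6, server 4–request 5, server 5–request 4, server 6–request 3, server 7–request 9.
The set {server 1, server 2, server 3, server 4, server 6, server 7, server 8, server 9} has only 6 neighbours ({request 1, request 3, request 5, request 6, request 7, request 9}), so by Hall's theorem at most 7 of the 9 servers can be matched.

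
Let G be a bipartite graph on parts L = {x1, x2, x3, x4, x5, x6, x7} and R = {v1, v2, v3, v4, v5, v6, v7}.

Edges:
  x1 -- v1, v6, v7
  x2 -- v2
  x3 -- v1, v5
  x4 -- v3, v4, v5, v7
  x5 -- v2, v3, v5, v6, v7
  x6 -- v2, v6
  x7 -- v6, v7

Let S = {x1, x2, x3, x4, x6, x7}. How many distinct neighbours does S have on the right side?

7

The union of neighbours of {x1, x2, x3, x4, x6, x7} is {v1, v2, v3, v4, v5, v6, v7}, which has 7 elements.
Since |N(S)| = 7 ≥ |S| = 6, Hall's condition holds for this subset.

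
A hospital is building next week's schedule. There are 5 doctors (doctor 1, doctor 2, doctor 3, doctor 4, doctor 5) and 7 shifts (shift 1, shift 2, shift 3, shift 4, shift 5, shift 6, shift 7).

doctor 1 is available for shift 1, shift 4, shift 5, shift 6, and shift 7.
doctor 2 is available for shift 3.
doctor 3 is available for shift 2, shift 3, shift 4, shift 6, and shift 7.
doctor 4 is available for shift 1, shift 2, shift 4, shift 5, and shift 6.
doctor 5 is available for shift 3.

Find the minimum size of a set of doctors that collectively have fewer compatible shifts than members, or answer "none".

Take S = {doctor 2, doctor 5}. Its neighbourhood is {shift 3}, so |N(S)| = 1 < |S| = 2.
No single vertex violates Hall's condition since each has at least one neighbour, so 2 is the minimum.

2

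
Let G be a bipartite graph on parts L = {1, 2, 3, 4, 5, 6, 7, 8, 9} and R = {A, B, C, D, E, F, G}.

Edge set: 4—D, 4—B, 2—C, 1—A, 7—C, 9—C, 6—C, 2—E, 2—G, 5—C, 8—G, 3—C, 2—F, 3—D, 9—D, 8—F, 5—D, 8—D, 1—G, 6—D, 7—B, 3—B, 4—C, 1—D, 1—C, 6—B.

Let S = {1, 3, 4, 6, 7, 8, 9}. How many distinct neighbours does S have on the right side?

The union of neighbours of {1, 3, 4, 6, 7, 8, 9} is {A, B, C, D, F, G}, which has 6 elements.
Since |N(S)| = 6 < |S| = 7, Hall's condition fails for this subset.

6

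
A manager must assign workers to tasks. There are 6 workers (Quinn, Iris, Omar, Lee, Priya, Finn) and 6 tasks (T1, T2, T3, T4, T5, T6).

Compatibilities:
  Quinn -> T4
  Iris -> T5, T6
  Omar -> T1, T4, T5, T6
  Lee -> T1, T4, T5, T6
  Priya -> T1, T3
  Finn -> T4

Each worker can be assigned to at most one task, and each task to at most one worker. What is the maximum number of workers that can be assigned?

5

One maximum matching: Quinn-T4, Iris-T6, Omar-T1, Lee-T5, Priya-T3.
The set {Quinn, Finn} has only 1 neighbour ({T4}), so by Hall's theorem at most 5 of the 6 workers can be matched.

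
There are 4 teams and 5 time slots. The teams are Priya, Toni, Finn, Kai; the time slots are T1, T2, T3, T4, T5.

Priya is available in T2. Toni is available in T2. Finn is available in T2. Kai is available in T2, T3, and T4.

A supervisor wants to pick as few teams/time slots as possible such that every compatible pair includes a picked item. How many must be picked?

The 2 edges Priya–T2, Kai–T4 form a matching, so any vertex cover needs at least 2 vertices (one per matched edge).
Conversely {Kai, T2} meets every edge and has exactly 2 vertices, so 2 is optimal.

2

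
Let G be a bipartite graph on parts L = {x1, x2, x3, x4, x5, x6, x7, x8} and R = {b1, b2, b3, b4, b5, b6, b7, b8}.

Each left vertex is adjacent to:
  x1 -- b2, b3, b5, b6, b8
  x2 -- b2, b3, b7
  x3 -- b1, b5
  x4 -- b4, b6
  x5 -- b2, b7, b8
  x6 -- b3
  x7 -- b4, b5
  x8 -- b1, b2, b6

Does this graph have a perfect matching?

One maximum matching: x1→b8, x2→b2, x3→b1, x4→b4, x5→b7, x6→b3, x7→b5, x8→b6.
Every left vertex is matched, so this is a perfect matching.

Yes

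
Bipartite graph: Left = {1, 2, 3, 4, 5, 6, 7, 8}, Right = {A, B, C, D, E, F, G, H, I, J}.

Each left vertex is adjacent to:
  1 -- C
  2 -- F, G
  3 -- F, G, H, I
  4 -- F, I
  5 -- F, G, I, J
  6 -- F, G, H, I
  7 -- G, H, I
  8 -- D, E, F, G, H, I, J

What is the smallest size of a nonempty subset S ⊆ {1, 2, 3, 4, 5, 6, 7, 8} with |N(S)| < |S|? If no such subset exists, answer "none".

5

Take S = {2, 3, 4, 6, 7}. Its neighbourhood is {F, G, H, I}, so |N(S)| = 4 < |S| = 5.
Every subset of size less than 5 has at least as many neighbours as members, so 5 is the minimum.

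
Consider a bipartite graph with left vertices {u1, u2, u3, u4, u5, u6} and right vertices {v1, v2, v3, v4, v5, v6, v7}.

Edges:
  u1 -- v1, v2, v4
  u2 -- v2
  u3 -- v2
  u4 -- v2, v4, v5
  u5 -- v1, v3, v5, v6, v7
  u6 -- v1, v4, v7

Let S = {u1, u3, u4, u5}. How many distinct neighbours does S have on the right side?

7

The union of neighbours of {u1, u3, u4, u5} is {v1, v2, v3, v4, v5, v6, v7}, which has 7 elements.
Since |N(S)| = 7 ≥ |S| = 4, Hall's condition holds for this subset.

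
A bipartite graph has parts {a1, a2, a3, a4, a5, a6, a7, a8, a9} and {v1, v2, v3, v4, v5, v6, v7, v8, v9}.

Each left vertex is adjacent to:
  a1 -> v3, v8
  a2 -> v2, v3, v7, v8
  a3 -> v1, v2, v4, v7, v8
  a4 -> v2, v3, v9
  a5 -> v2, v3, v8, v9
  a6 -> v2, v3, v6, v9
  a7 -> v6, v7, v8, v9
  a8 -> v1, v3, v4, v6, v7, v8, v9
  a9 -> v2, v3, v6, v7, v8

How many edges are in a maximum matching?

8

One maximum matching: a1–v8, a2–v7, a3–v4, a4–v9, a5–v3, a6–v2, a7–v6, a8–v1.
The set {a1, a2, a4, a5, a6, a7, a9} has only 6 neighbours ({v2, v3, v6, v7, v8, v9}), so by Hall's theorem at most 8 of the 9 left vertices can be matched.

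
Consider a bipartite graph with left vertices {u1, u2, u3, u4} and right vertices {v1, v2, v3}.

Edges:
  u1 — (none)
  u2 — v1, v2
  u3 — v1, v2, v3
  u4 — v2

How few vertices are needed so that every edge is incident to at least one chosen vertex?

A maximum matching has 3 edges (e.g. u2–v1, u3–v3, u4–v2).
By König's theorem the minimum vertex cover has the same size. One such cover is {u2, u3, u4}.

3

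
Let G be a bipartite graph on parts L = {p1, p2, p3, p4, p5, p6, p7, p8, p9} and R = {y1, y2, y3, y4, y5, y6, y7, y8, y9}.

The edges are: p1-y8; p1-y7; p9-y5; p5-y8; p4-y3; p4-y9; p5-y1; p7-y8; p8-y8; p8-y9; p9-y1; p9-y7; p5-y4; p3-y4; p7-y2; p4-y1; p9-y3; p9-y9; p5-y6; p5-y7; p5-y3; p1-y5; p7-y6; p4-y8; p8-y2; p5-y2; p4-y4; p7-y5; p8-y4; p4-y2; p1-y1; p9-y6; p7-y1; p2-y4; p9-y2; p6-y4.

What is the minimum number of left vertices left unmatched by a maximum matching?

2

A valid assignment of size 7: p1→y7, p2→y4, p4→y9, p5→y3, p7→y1, p8→y8, p9→y6.
The set {p2, p3, p6} has only 1 neighbour ({y4}), so by Hall's theorem at most 7 of the 9 left vertices can be matched.
That matches 7 of the 9, leaving 2 unmatched; no matching can do better.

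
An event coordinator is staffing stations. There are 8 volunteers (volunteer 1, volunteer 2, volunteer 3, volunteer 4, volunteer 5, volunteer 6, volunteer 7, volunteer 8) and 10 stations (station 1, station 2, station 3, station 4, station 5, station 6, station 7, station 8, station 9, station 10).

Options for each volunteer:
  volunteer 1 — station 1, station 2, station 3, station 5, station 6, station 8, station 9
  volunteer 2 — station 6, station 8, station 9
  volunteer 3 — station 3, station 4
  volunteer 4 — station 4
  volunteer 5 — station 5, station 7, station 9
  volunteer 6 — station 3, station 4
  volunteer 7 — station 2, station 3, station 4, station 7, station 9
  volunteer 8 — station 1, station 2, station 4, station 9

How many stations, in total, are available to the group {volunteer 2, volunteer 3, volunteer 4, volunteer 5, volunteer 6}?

The union of neighbours of {volunteer 2, volunteer 3, volunteer 4, volunteer 5, volunteer 6} is {station 3, station 4, station 5, station 6, station 7, station 8, station 9}, which has 7 elements.
Since |N(S)| = 7 ≥ |S| = 5, Hall's condition holds for this subset.

7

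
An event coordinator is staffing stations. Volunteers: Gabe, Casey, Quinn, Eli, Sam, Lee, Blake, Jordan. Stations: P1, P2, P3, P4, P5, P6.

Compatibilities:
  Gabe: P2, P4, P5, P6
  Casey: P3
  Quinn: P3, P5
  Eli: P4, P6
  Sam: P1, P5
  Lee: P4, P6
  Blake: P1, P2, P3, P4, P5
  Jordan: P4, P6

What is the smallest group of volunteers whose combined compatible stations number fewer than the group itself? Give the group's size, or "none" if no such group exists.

Take S = {Eli, Lee, Jordan}. Its neighbourhood is {P4, P6}, so |N(S)| = 2 < |S| = 3.
Every subset of size less than 3 has at least as many neighbours as members, so 3 is the minimum.

3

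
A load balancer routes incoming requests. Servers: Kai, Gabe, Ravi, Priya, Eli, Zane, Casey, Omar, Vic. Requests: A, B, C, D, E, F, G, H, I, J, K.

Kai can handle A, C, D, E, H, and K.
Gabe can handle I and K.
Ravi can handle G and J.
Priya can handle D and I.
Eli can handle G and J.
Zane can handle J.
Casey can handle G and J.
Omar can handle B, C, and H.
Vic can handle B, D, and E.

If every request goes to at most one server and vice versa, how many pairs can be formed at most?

One maximum matching: Kai-A, Gabe-K, Ravi-G, Priya-D, Eli-J, Omar-C, Vic-B.
The set {Ravi, Eli, Zane, Casey} has only 2 neighbours ({G, J}), so by Hall's theorem at most 7 of the 9 servers can be matched.

7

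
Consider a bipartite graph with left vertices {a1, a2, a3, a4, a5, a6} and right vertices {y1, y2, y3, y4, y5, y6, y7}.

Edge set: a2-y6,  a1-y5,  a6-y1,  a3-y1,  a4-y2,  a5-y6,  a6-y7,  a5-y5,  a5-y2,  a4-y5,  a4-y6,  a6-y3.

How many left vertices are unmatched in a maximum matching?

One maximum matching: a1–y5, a2–y6, a3–y1, a4–y2, a6–y3.
The set {a1, a2, a4, a5} has only 3 neighbours ({y2, y5, y6}), so by Hall's theorem at most 5 of the 6 left vertices can be matched.
That matches 5 of the 6, leaving 1 unmatched; no matching can do better.

1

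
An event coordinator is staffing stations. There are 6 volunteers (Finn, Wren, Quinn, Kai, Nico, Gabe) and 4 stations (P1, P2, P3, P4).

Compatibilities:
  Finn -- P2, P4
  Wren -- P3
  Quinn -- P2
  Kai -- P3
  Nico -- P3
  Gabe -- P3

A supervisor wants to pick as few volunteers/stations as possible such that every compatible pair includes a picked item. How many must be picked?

3

A maximum matching has 3 edges (e.g. Finn–P4, Wren–P3, Quinn–P2).
By König's theorem the minimum vertex cover has the same size. One such cover is {Finn, Quinn, P3}.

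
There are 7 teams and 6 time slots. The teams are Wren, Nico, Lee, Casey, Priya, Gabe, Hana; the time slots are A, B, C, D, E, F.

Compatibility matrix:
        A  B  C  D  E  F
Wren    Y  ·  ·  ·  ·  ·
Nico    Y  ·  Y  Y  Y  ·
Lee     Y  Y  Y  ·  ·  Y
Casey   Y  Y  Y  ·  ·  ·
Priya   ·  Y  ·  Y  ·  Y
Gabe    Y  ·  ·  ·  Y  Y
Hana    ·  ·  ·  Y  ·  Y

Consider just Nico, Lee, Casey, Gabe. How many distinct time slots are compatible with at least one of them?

The union of neighbours of {Nico, Lee, Casey, Gabe} is {A, B, C, D, E, F}, which has 6 elements.
Since |N(S)| = 6 ≥ |S| = 4, Hall's condition holds for this subset.

6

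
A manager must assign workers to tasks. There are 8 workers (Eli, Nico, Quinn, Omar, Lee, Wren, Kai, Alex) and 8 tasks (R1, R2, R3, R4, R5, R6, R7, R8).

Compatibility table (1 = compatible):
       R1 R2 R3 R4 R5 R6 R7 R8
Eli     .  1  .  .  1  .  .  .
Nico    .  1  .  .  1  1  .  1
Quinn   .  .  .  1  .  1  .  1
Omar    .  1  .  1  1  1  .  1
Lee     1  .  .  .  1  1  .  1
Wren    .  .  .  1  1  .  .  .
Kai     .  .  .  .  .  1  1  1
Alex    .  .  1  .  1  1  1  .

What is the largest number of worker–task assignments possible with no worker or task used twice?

One maximum matching: Eli–R2, Nico–R5, Quinn–R8, Omar–R6, Lee–R1, Wren–R4, Kai–R7, Alex–R3.
This saturates every worker, so 8 is the maximum.

8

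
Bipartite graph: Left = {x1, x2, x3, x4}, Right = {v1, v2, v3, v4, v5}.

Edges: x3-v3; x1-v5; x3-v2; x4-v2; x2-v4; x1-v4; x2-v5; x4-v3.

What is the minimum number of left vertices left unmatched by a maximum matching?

0

One maximum matching: x1→v5, x2→v4, x3→v3, x4→v2.
This saturates every left vertex, so 4 is the maximum.
That matches 4 of the 4, leaving 0 unmatched; no matching can do better.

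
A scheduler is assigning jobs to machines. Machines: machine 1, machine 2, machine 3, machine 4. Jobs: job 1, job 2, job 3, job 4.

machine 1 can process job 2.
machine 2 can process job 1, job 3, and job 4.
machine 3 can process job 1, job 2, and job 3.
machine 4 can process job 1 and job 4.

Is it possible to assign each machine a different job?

A valid assignment of size 4: machine 1–job 2, machine 2–job 4, machine 3–job 3, machine 4–job 1.
Every machine is matched, so this is a perfect matching.

Yes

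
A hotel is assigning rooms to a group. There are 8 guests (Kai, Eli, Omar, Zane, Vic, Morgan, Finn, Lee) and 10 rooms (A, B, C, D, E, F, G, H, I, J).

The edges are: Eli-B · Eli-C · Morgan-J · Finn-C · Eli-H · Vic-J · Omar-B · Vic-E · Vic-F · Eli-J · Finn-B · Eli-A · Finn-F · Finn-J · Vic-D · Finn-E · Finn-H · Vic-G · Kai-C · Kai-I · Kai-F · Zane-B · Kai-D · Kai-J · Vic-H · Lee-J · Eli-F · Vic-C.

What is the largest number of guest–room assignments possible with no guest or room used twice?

A valid assignment of size 6: Kai–F, Eli–A, Omar–B, Vic–G, Morgan–J, Finn–E.
The set {Omar, Zane, Morgan, Lee} has only 2 neighbours ({B, J}), so by Hall's theorem at most 6 of the 8 guests can be matched.

6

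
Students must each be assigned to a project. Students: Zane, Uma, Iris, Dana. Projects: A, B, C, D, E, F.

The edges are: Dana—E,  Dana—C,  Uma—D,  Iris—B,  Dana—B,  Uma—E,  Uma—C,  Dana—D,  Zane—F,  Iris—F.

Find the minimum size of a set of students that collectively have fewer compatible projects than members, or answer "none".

A matching saturating every student exists, for instance Zane→F, Uma→C, Iris→B, Dana→E.
By Hall's marriage theorem, this means |N(S)| ≥ |S| for every subset S, so no violating subset exists.

none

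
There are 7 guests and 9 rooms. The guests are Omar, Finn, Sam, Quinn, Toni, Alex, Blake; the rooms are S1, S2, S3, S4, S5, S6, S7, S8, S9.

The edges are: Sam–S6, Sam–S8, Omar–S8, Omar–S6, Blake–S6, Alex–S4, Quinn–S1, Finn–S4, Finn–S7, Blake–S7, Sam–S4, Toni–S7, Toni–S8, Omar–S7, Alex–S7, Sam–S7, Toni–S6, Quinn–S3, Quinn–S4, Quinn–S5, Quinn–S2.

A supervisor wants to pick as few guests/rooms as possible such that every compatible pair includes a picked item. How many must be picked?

5

A maximum matching has 5 edges (e.g. Omar–S7, Finn–S4, Sam–S6, Quinn–S2, Toni–S8).
By König's theorem the minimum vertex cover has the same size. One such cover is {Quinn, S4, S6, S7, S8}.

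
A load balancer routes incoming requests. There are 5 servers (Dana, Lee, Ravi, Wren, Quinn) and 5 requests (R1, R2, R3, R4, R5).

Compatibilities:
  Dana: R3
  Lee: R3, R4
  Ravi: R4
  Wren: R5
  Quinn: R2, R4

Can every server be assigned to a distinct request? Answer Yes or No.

No

The set {Dana, Lee, Ravi} has only 2 neighbours ({R3, R4}), so by Hall's theorem at most 4 of the 5 servers can be matched.
Hence no matching covers every server.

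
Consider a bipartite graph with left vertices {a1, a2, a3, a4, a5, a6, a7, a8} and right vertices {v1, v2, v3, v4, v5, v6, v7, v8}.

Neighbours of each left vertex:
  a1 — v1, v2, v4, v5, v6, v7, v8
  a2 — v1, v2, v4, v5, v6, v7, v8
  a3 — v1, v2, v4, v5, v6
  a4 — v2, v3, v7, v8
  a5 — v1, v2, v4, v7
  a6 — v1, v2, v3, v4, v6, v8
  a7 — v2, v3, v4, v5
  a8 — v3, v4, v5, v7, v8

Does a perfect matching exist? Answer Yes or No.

Yes

For example, pair a1-v6, a2-v8, a3-v5, a4-v2, a5-v7, a6-v1, a7-v4, a8-v3.
Every left vertex is matched, so this is a perfect matching.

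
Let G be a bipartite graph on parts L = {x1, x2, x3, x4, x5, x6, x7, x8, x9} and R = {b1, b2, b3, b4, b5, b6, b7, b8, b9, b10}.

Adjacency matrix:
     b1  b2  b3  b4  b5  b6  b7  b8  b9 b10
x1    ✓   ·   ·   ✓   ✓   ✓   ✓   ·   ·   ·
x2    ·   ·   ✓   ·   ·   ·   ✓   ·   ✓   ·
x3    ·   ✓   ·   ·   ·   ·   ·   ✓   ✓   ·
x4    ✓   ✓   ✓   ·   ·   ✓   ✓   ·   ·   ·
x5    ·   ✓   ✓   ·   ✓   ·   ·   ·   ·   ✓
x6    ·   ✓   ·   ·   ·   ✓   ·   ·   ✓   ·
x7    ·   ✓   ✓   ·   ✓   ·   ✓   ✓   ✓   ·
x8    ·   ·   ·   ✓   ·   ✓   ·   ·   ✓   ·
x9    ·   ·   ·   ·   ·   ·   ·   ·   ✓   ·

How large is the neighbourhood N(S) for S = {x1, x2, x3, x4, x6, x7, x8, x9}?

9

The union of neighbours of {x1, x2, x3, x4, x6, x7, x8, x9} is {b1, b2, b3, b4, b5, b6, b7, b8, b9}, which has 9 elements.
Since |N(S)| = 9 ≥ |S| = 8, Hall's condition holds for this subset.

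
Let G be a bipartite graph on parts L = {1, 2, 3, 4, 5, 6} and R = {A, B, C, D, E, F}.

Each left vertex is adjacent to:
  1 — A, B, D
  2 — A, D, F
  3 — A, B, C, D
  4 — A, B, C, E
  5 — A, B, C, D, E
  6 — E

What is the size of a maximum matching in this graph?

6

For example, pair 1–D, 2–F, 3–C, 4–B, 5–A, 6–E.
This saturates every left vertex, so 6 is the maximum.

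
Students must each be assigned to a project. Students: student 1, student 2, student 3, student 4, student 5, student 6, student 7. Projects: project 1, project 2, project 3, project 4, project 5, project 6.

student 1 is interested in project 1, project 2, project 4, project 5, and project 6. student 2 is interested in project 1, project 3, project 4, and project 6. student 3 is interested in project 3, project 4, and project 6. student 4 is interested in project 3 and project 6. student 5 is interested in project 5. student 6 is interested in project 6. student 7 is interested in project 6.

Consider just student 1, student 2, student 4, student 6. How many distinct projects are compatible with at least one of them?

6

The union of neighbours of {student 1, student 2, student 4, student 6} is {project 1, project 2, project 3, project 4, project 5, project 6}, which has 6 elements.
Since |N(S)| = 6 ≥ |S| = 4, Hall's condition holds for this subset.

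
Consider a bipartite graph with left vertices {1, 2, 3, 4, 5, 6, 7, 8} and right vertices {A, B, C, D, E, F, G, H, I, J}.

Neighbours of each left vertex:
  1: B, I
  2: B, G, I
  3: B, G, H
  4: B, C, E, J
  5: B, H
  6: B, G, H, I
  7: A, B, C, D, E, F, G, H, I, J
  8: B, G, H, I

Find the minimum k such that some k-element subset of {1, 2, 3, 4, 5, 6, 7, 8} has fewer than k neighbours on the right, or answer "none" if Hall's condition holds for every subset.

Take S = {1, 2, 3, 5, 6}. Its neighbourhood is {B, G, H, I}, so |N(S)| = 4 < |S| = 5.
Every subset of size less than 5 has at least as many neighbours as members, so 5 is the minimum.

5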